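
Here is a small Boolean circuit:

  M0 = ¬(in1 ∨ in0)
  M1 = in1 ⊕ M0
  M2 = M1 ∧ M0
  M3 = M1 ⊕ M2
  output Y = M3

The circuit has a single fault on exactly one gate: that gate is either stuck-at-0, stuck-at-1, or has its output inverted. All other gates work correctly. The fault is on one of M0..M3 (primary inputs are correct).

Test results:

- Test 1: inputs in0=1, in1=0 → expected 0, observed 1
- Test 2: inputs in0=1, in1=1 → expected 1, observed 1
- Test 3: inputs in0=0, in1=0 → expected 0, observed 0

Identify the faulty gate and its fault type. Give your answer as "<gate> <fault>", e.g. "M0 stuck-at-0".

M1 stuck-at-1

Fault-free values for test 1 (in0=1, in1=0): M0=0, M1=0, M2=0, M3=0, giving Y=0. Observed 1.
Test 1: faults giving observed 1 are {M1 stuck-at-1, M1 inverted output, M2 stuck-at-1, M2 inverted output, M3 stuck-at-1, M3 inverted output}.
Test 2 (in0=1, in1=1): fault-free M0=0, M1=1, M2=0, M3=1 → 1; observed 1. Eliminates M1 inverted output, M2 stuck-at-1, M2 inverted output, M3 inverted output.
Test 3 (in0=0, in1=0): fault-free M0=1, M1=1, M2=1, M3=0 → 0; observed 0. Eliminates M3 stuck-at-1.
Only M1 stuck-at-1 is consistent with every test.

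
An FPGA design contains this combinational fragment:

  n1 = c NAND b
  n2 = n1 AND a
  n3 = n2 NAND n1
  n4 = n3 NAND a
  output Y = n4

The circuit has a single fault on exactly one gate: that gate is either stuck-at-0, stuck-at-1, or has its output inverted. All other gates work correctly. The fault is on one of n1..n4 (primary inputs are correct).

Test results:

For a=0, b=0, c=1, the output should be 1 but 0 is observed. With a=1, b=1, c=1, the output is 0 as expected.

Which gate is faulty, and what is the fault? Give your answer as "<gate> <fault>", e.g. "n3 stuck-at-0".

Fault-free values for test 1 (a=0, b=0, c=1): n1=1, n2=0, n3=1, n4=1, giving Y=1. Observed 0.
Test 1: faults giving observed 0 are {n4 stuck-at-0, n4 inverted output}.
Test 2 (a=1, b=1, c=1): fault-free n1=0, n2=0, n3=1, n4=0 → 0; observed 0. Eliminates n4 inverted output.
Only n4 stuck-at-0 is consistent with every test.

n4 stuck-at-0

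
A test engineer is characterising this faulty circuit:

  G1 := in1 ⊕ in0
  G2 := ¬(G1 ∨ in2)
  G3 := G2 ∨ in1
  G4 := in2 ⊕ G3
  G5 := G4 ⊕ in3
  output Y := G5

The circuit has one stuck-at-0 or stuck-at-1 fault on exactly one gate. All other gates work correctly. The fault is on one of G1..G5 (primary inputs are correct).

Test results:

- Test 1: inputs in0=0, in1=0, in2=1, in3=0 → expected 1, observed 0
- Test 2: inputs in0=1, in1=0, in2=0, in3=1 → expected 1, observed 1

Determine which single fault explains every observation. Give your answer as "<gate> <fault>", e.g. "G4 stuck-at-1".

Fault-free values for test 1 (in0=0, in1=0, in2=1, in3=0): G1=0, G2=0, G3=0, G4=1, G5=1, giving Y=1. Observed 0.
Test 1: faults giving observed 0 are {G2 stuck-at-1, G3 stuck-at-1, G4 stuck-at-0, G5 stuck-at-0}.
Test 2 (in0=1, in1=0, in2=0, in3=1): fault-free G1=1, G2=0, G3=0, G4=0, G5=1 → 1; observed 1. Eliminates G2 stuck-at-1, G3 stuck-at-1, G5 stuck-at-0.
Only G4 stuck-at-0 is consistent with every test.

G4 stuck-at-0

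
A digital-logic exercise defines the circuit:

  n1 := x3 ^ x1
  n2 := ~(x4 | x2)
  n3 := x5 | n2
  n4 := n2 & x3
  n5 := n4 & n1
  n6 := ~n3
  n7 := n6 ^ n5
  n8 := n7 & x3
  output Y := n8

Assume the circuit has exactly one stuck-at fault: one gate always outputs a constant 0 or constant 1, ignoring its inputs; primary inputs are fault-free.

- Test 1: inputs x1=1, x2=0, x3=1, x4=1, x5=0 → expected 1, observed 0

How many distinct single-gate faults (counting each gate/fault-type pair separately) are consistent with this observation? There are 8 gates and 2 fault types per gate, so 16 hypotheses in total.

Fault-free: n1=0, n2=0, n3=0, n4=0, n5=0, n6=1, n7=1, n8=1 → 1. Observed 0.
  n1: none of the 2 fault types match ✗
  n2: stuck-at-1 ✓; others ✗
  n3: stuck-at-1 ✓; others ✗
  n4: none of the 2 fault types match ✗
  n5: stuck-at-1 ✓; others ✗
  n6: stuck-at-0 ✓; others ✗
  n7: stuck-at-0 ✓; others ✗
  n8: stuck-at-0 ✓; others ✗
Consistent faults: {n2 stuck-at-1, n3 stuck-at-1, n5 stuck-at-1, n6 stuck-at-0, n7 stuck-at-0, n8 stuck-at-0} — 6 in all.

6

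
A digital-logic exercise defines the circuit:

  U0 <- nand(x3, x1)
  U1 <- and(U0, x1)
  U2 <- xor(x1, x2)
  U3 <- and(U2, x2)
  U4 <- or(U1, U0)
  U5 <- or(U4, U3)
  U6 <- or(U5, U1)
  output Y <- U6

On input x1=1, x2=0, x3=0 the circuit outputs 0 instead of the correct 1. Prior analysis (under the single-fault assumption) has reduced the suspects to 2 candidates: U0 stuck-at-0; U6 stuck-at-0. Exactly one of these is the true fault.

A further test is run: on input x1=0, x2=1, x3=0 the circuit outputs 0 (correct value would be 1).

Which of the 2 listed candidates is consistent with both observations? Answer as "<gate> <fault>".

U6 stuck-at-0

Evaluate each candidate on input x1=0, x2=1, x3=0:
  U0 stuck-at-0: U0=0 [stuck-at-0], U1=0, U2=1, U3=1, U4=0, U5=1, U6=1 → 1 — eliminated
  U6 stuck-at-0: U0=1, U1=0, U2=1, U3=1, U4=1, U5=1, U6=0 [stuck-at-0] → 0 — matches
Only U6 stuck-at-0 reproduces the observed 0.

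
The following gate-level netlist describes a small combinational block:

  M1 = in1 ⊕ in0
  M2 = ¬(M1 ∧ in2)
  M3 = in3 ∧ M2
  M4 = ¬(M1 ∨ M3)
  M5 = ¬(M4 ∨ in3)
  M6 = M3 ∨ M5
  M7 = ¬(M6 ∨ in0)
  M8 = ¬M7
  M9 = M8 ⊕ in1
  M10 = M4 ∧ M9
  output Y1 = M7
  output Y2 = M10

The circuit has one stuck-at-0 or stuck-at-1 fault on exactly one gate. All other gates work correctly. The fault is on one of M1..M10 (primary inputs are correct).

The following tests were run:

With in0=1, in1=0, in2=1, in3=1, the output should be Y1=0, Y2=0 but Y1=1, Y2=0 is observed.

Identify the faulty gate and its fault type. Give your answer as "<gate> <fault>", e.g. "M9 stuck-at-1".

Fault-free values for test 1 (in0=1, in1=0, in2=1, in3=1): M1=1, M2=0, M3=0, M4=0, M5=0, M6=0, M7=0, M8=1, M9=1, M10=0, giving Y1=0, Y2=0. Observed Y1=1, Y2=0.
Test 1: faults giving observed Y1=1, Y2=0 are {M7 stuck-at-1}.
Only M7 stuck-at-1 is consistent with every test.

M7 stuck-at-1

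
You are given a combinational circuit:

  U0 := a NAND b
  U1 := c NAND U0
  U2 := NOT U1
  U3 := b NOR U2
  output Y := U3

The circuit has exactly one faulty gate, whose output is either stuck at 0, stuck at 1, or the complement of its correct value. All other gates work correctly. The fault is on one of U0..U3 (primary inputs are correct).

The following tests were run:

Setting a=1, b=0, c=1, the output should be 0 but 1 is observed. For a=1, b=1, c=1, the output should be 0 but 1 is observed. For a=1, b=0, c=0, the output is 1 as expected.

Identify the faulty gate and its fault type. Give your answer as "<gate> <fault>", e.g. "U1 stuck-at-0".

U3 stuck-at-1

Fault-free values for test 1 (a=1, b=0, c=1): U0=1, U1=0, U2=1, U3=0, giving Y=0. Observed 1.
Test 1: faults giving observed 1 are {U0 stuck-at-0, U0 inverted output, U1 stuck-at-1, U1 inverted output, U2 stuck-at-0, U2 inverted output, U3 stuck-at-1, U3 inverted output}.
Test 2 (a=1, b=1, c=1): fault-free U0=0, U1=1, U2=0, U3=0 → 0; observed 1. Eliminates U0 stuck-at-0, U0 inverted output, U1 stuck-at-1, U1 inverted output, U2 stuck-at-0, U2 inverted output.
Test 3 (a=1, b=0, c=0): fault-free U0=1, U1=1, U2=0, U3=1 → 1; observed 1. Eliminates U3 inverted output.
Only U3 stuck-at-1 is consistent with every test.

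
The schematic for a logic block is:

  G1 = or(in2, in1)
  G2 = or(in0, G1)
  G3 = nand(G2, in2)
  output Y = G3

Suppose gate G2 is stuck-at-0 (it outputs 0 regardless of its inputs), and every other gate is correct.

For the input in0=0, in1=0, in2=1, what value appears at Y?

1

Propagate with G2 forced: G1=1, G2=0 [stuck-at-0], G3=1.
So Y = 1. (Without the fault it would be 0.)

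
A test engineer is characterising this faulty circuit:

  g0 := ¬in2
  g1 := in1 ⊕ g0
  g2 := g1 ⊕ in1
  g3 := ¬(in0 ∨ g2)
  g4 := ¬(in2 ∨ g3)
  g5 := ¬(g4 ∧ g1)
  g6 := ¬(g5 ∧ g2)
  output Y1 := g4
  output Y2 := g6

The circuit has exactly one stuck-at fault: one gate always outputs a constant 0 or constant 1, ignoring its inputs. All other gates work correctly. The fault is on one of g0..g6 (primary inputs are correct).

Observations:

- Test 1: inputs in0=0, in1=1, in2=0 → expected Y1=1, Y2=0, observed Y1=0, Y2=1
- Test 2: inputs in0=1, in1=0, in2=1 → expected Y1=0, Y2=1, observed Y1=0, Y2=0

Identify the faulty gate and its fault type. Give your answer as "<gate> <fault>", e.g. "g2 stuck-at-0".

Fault-free values for test 1 (in0=0, in1=1, in2=0): g0=1, g1=0, g2=1, g3=0, g4=1, g5=1, g6=0, giving Y1=1, Y2=0. Observed Y1=0, Y2=1.
Test 1: faults giving observed Y1=0, Y2=1 are {g0 stuck-at-0, g1 stuck-at-1, g2 stuck-at-0}.
Test 2 (in0=1, in1=0, in2=1): fault-free g0=0, g1=0, g2=0, g3=0, g4=0, g5=1, g6=1 → Y1=0, Y2=1; observed Y1=0, Y2=0. Eliminates g0 stuck-at-0, g2 stuck-at-0.
Only g1 stuck-at-1 is consistent with every test.

g1 stuck-at-1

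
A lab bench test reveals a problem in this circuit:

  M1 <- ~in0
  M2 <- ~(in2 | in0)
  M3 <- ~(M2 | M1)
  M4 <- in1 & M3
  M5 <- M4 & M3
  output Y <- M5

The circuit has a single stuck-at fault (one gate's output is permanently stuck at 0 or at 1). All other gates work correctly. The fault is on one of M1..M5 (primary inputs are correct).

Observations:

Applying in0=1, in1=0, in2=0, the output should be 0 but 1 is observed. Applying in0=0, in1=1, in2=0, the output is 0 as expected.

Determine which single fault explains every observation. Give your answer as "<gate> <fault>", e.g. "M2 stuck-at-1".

Fault-free values for test 1 (in0=1, in1=0, in2=0): M1=0, M2=0, M3=1, M4=0, M5=0, giving Y=0. Observed 1.
Test 1: faults giving observed 1 are {M4 stuck-at-1, M5 stuck-at-1}.
Test 2 (in0=0, in1=1, in2=0): fault-free M1=1, M2=1, M3=0, M4=0, M5=0 → 0; observed 0. Eliminates M5 stuck-at-1.
Only M4 stuck-at-1 is consistent with every test.

M4 stuck-at-1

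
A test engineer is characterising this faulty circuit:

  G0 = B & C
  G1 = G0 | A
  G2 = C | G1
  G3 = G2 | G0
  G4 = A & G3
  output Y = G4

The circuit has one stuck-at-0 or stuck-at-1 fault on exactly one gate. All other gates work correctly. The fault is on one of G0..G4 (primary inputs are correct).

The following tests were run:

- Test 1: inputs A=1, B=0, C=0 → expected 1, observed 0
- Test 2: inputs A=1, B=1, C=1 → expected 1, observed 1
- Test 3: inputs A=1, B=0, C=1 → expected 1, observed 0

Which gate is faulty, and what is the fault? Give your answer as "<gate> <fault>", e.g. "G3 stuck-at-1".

Fault-free values for test 1 (A=1, B=0, C=0): G0=0, G1=1, G2=1, G3=1, G4=1, giving Y=1. Observed 0.
Test 1: faults giving observed 0 are {G1 stuck-at-0, G2 stuck-at-0, G3 stuck-at-0, G4 stuck-at-0}.
Test 2 (A=1, B=1, C=1): fault-free G0=1, G1=1, G2=1, G3=1, G4=1 → 1; observed 1. Eliminates G3 stuck-at-0, G4 stuck-at-0.
Test 3 (A=1, B=0, C=1): fault-free G0=0, G1=1, G2=1, G3=1, G4=1 → 1; observed 0. Eliminates G1 stuck-at-0.
Only G2 stuck-at-0 is consistent with every test.

G2 stuck-at-0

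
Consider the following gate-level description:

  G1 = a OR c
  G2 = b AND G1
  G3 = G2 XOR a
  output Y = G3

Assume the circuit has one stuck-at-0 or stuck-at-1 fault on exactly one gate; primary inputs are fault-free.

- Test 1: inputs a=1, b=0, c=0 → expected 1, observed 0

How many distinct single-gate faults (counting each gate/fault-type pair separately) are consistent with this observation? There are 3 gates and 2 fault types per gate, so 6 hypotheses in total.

2

Fault-free: G1=1, G2=0, G3=1 → 1. Observed 0.
  G1 stuck-at-0: output 1 ✗
  G1 stuck-at-1: output 1 ✗
  G2 stuck-at-0: output 1 ✗
  G2 stuck-at-1: output 0 ✓
  G3 stuck-at-0: output 0 ✓
  G3 stuck-at-1: output 1 ✗
Consistent faults: {G2 stuck-at-1, G3 stuck-at-0} — 2 in all.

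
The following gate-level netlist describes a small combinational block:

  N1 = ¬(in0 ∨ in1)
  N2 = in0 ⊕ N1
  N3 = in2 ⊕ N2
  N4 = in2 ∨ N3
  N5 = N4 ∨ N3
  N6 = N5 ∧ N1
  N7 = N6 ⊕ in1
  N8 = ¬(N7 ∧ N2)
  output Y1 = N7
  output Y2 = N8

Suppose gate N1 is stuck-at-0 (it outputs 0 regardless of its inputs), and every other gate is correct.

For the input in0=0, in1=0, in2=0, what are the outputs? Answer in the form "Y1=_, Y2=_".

Y1=0, Y2=1

Propagate with N1 forced: N1=0 [stuck-at-0], N2=0, N3=0, N4=0, N5=0, N6=0, N7=0, N8=1.
So the outputs are Y1=0, Y2=1. (Without the fault they would be Y1=1, Y2=0.)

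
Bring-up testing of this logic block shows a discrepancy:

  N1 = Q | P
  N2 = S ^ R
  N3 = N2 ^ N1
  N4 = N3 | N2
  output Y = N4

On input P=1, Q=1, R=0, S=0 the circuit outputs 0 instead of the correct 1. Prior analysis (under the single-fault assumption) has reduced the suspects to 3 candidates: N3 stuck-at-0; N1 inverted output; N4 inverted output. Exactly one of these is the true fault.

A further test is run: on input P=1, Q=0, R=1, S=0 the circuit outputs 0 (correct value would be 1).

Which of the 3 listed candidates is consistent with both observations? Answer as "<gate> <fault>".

N4 inverted output

Evaluate each candidate on input P=1, Q=0, R=1, S=0:
  N3 stuck-at-0: N1=1, N2=1, N3=0 [stuck-at-0], N4=1 → 1 — eliminated
  N1 inverted output: N1=0 [inverted output], N2=1, N3=1, N4=1 → 1 — eliminated
  N4 inverted output: N1=1, N2=1, N3=0, N4=0 [inverted output] → 0 — matches
Only N4 inverted output reproduces the observed 0.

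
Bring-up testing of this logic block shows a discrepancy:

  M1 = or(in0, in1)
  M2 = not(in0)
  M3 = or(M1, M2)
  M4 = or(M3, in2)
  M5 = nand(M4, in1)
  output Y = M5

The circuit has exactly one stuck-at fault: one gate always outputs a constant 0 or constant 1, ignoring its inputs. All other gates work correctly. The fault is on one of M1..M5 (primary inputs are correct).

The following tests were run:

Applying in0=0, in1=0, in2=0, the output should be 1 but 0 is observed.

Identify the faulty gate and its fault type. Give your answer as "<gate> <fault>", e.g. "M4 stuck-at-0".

M5 stuck-at-0

Fault-free values for test 1 (in0=0, in1=0, in2=0): M1=0, M2=1, M3=1, M4=1, M5=1, giving Y=1. Observed 0.
Test 1: faults giving observed 0 are {M5 stuck-at-0}.
Only M5 stuck-at-0 is consistent with every test.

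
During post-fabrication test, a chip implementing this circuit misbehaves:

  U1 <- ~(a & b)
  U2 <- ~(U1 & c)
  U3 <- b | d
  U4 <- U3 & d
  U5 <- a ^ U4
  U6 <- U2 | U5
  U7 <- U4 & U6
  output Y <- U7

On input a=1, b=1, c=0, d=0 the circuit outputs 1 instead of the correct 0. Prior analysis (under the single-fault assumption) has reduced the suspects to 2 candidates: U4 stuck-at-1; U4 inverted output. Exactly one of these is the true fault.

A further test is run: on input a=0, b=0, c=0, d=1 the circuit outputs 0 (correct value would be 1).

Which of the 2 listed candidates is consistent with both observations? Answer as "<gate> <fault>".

U4 inverted output

Evaluate each candidate on input a=0, b=0, c=0, d=1:
  U4 stuck-at-1: U1=1, U2=1, U3=1, U4=1 [stuck-at-1], U5=1, U6=1, U7=1 → 1 — eliminated
  U4 inverted output: U1=1, U2=1, U3=1, U4=0 [inverted output], U5=0, U6=1, U7=0 → 0 — matches
Only U4 inverted output reproduces the observed 0.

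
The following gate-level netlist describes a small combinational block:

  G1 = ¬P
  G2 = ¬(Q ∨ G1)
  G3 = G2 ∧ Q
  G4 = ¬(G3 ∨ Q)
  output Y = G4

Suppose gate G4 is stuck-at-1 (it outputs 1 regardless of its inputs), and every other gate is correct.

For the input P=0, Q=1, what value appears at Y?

Propagate with G4 forced: G1=1, G2=0, G3=0, G4=1 [stuck-at-1].
So Y = 1. (Without the fault it would be 0.)

1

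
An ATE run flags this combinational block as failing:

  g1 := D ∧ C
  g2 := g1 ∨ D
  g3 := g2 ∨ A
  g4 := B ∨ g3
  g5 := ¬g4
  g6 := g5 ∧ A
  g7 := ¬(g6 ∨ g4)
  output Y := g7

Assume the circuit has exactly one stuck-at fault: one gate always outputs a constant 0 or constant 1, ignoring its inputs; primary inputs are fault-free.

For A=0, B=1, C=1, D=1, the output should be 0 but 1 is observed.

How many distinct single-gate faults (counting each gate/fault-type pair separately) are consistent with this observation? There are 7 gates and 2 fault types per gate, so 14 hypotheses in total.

Fault-free: g1=1, g2=1, g3=1, g4=1, g5=0, g6=0, g7=0 → 0. Observed 1.
  g1 stuck-at-0: output 0 ✗
  g1 stuck-at-1: output 0 ✗
  g2 stuck-at-0: output 0 ✗
  g2 stuck-at-1: output 0 ✗
  g3 stuck-at-0: output 0 ✗
  g3 stuck-at-1: output 0 ✗
  g4 stuck-at-0: output 1 ✓
  g4 stuck-at-1: output 0 ✗
  g5 stuck-at-0: output 0 ✗
  g5 stuck-at-1: output 0 ✗
  g6 stuck-at-0: output 0 ✗
  g6 stuck-at-1: output 0 ✗
  g7 stuck-at-0: output 0 ✗
  g7 stuck-at-1: output 1 ✓
Consistent faults: {g4 stuck-at-0, g7 stuck-at-1} — 2 in all.

2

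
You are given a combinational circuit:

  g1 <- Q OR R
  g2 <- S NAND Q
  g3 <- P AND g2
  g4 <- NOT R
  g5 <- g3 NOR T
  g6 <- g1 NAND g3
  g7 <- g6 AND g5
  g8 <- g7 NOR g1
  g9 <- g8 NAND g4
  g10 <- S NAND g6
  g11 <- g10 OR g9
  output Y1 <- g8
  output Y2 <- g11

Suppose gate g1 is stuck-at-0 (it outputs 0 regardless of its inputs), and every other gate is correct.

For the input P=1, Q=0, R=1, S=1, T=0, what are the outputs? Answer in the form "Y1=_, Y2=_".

Propagate with g1 forced: g1=0 [stuck-at-0], g2=1, g3=1, g4=0, g5=0, g6=1, g7=0, g8=1, g9=1, g10=0, g11=1.
So the outputs are Y1=1, Y2=1. (Without the fault they would be Y1=0, Y2=1.)

Y1=1, Y2=1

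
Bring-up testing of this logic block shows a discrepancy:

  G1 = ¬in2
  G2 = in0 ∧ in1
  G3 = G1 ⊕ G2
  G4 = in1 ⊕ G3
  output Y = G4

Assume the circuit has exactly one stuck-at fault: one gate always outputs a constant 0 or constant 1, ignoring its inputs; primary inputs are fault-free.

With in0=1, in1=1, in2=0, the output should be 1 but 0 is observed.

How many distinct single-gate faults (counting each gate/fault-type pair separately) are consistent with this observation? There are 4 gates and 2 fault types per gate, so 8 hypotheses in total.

Fault-free: G1=1, G2=1, G3=0, G4=1 → 1. Observed 0.
  G1 stuck-at-0: output 0 ✓
  G1 stuck-at-1: output 1 ✗
  G2 stuck-at-0: output 0 ✓
  G2 stuck-at-1: output 1 ✗
  G3 stuck-at-0: output 1 ✗
  G3 stuck-at-1: output 0 ✓
  G4 stuck-at-0: output 0 ✓
  G4 stuck-at-1: output 1 ✗
Consistent faults: {G1 stuck-at-0, G2 stuck-at-0, G3 stuck-at-1, G4 stuck-at-0} — 4 in all.

4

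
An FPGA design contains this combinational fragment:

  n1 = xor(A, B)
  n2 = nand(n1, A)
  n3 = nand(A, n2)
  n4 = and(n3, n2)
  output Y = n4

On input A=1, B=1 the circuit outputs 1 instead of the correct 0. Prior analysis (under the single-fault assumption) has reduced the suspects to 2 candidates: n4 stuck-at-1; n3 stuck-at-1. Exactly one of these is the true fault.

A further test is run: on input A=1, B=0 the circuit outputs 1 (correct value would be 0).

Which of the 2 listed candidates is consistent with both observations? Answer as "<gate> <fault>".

Evaluate each candidate on input A=1, B=0:
  n4 stuck-at-1: n1=1, n2=0, n3=1, n4=1 [stuck-at-1] → 1 — matches
  n3 stuck-at-1: n1=1, n2=0, n3=1 [stuck-at-1], n4=0 → 0 — eliminated
Only n4 stuck-at-1 reproduces the observed 1.

n4 stuck-at-1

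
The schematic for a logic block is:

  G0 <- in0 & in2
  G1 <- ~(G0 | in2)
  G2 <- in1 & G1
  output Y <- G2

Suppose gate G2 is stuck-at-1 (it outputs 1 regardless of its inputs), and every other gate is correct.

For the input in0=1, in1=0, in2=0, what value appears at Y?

1

Propagate with G2 forced: G0=0, G1=1, G2=1 [stuck-at-1].
So Y = 1. (Without the fault it would be 0.)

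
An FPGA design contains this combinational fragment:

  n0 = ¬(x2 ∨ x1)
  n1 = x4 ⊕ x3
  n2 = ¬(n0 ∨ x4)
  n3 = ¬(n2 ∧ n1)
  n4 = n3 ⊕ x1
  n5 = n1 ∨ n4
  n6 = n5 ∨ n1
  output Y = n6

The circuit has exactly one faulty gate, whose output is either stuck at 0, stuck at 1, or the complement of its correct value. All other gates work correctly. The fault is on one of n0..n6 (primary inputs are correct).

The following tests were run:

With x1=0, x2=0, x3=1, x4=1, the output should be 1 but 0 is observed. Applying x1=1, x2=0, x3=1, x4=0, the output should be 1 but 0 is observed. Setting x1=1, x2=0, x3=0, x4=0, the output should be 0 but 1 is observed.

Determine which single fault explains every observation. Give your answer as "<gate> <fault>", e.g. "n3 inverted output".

Fault-free values for test 1 (x1=0, x2=0, x3=1, x4=1): n0=1, n1=0, n2=0, n3=1, n4=1, n5=1, n6=1, giving Y=1. Observed 0.
Test 1: faults giving observed 0 are {n3 stuck-at-0, n3 inverted output, n4 stuck-at-0, n4 inverted output, n5 stuck-at-0, n5 inverted output, n6 stuck-at-0, n6 inverted output}.
Test 2 (x1=1, x2=0, x3=1, x4=0): fault-free n0=0, n1=1, n2=1, n3=0, n4=1, n5=1, n6=1 → 1; observed 0. Eliminates n3 stuck-at-0, n3 inverted output, n4 stuck-at-0, n4 inverted output, n5 stuck-at-0, n5 inverted output.
Test 3 (x1=1, x2=0, x3=0, x4=0): fault-free n0=0, n1=0, n2=1, n3=1, n4=0, n5=0, n6=0 → 0; observed 1. Eliminates n6 stuck-at-0.
Only n6 inverted output is consistent with every test.

n6 inverted output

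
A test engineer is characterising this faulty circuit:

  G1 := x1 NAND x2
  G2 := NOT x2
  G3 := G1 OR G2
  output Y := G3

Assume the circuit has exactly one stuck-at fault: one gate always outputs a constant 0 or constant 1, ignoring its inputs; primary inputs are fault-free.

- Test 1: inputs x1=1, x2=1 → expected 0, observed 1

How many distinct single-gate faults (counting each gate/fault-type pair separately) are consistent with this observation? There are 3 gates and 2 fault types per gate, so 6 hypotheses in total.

Fault-free: G1=0, G2=0, G3=0 → 0. Observed 1.
  G1 stuck-at-0: output 0 ✗
  G1 stuck-at-1: output 1 ✓
  G2 stuck-at-0: output 0 ✗
  G2 stuck-at-1: output 1 ✓
  G3 stuck-at-0: output 0 ✗
  G3 stuck-at-1: output 1 ✓
Consistent faults: {G1 stuck-at-1, G2 stuck-at-1, G3 stuck-at-1} — 3 in all.

3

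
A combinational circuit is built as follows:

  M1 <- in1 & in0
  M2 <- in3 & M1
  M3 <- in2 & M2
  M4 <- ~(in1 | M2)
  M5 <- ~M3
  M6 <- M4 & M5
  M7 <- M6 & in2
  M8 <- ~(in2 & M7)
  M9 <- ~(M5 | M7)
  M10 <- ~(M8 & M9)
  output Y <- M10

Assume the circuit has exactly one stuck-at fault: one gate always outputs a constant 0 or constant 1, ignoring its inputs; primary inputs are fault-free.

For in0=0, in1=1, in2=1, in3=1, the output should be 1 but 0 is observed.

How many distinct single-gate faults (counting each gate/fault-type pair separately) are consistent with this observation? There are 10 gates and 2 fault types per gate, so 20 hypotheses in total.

Fault-free: M1=0, M2=0, M3=0, M4=0, M5=1, M6=0, M7=0, M8=1, M9=0, M10=1 → 1. Observed 0.
  M1: stuck-at-1 ✓; others ✗
  M2: stuck-at-1 ✓; others ✗
  M3: stuck-at-1 ✓; others ✗
  M4: none of the 2 fault types match ✗
  M5: stuck-at-0 ✓; others ✗
  M6: none of the 2 fault types match ✗
  M7: none of the 2 fault types match ✗
  M8: none of the 2 fault types match ✗
  M9: stuck-at-1 ✓; others ✗
  M10: stuck-at-0 ✓; others ✗
Consistent faults: {M1 stuck-at-1, M2 stuck-at-1, M3 stuck-at-1, M5 stuck-at-0, M9 stuck-at-1, M10 stuck-at-0} — 6 in all.

6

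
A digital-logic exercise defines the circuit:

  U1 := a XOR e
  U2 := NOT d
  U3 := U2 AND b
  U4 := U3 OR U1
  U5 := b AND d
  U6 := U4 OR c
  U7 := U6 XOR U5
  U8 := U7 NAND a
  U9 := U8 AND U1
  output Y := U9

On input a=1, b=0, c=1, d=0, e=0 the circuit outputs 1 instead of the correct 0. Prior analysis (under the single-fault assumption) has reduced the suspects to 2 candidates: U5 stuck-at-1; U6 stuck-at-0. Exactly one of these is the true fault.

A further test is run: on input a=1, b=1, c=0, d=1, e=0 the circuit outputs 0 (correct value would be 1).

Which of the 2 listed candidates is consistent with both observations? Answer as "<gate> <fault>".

U6 stuck-at-0

Evaluate each candidate on input a=1, b=1, c=0, d=1, e=0:
  U5 stuck-at-1: U1=1, U2=0, U3=0, U4=1, U5=1 [stuck-at-1], U6=1, U7=0, U8=1, U9=1 → 1 — eliminated
  U6 stuck-at-0: U1=1, U2=0, U3=0, U4=1, U5=1, U6=0 [stuck-at-0], U7=1, U8=0, U9=0 → 0 — matches
Only U6 stuck-at-0 reproduces the observed 0.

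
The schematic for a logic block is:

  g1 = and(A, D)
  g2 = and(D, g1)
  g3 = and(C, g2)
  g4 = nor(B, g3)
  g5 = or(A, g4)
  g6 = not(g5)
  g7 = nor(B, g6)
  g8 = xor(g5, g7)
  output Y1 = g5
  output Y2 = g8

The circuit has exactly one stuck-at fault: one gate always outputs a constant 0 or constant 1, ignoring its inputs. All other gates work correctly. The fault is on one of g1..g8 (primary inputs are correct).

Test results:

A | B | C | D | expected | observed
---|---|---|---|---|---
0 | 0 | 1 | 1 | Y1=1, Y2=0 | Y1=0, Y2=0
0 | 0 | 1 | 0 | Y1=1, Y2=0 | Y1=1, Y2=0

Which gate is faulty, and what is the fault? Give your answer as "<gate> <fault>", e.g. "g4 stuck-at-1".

g1 stuck-at-1

Fault-free values for test 1 (A=0, B=0, C=1, D=1): g1=0, g2=0, g3=0, g4=1, g5=1, g6=0, g7=1, g8=0, giving Y1=1, Y2=0. Observed Y1=0, Y2=0.
Test 1: faults giving observed Y1=0, Y2=0 are {g1 stuck-at-1, g2 stuck-at-1, g3 stuck-at-1, g4 stuck-at-0, g5 stuck-at-0}.
Test 2 (A=0, B=0, C=1, D=0): fault-free g1=0, g2=0, g3=0, g4=1, g5=1, g6=0, g7=1, g8=0 → Y1=1, Y2=0; observed Y1=1, Y2=0. Eliminates g2 stuck-at-1, g3 stuck-at-1, g4 stuck-at-0, g5 stuck-at-0.
Only g1 stuck-at-1 is consistent with every test.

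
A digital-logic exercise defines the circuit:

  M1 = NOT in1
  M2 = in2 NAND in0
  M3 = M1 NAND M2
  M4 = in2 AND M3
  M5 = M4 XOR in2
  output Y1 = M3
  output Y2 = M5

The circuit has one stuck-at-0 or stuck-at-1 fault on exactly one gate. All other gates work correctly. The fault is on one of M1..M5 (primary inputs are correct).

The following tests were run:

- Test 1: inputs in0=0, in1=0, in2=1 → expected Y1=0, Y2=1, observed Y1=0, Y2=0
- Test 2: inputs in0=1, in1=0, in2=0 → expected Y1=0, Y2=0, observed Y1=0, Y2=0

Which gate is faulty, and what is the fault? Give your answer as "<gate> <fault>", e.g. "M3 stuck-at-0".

Fault-free values for test 1 (in0=0, in1=0, in2=1): M1=1, M2=1, M3=0, M4=0, M5=1, giving Y1=0, Y2=1. Observed Y1=0, Y2=0.
Test 1: faults giving observed Y1=0, Y2=0 are {M4 stuck-at-1, M5 stuck-at-0}.
Test 2 (in0=1, in1=0, in2=0): fault-free M1=1, M2=1, M3=0, M4=0, M5=0 → Y1=0, Y2=0; observed Y1=0, Y2=0. Eliminates M4 stuck-at-1.
Only M5 stuck-at-0 is consistent with every test.

M5 stuck-at-0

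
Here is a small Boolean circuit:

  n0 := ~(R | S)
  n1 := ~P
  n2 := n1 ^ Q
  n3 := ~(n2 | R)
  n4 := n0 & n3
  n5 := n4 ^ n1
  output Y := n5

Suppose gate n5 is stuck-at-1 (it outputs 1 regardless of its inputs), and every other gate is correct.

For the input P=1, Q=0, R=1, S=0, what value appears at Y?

Propagate with n5 forced: n0=0, n1=0, n2=0, n3=0, n4=0, n5=1 [stuck-at-1].
So Y = 1. (Without the fault it would be 0.)

1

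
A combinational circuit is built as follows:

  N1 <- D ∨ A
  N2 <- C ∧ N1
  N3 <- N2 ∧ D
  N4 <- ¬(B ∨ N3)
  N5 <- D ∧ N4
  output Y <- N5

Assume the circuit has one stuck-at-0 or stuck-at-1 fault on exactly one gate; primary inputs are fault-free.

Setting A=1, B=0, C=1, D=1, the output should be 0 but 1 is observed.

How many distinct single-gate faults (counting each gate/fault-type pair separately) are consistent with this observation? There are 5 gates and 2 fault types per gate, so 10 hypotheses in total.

5

Fault-free: N1=1, N2=1, N3=1, N4=0, N5=0 → 0. Observed 1.
  N1 stuck-at-0: output 1 ✓
  N1 stuck-at-1: output 0 ✗
  N2 stuck-at-0: output 1 ✓
  N2 stuck-at-1: output 0 ✗
  N3 stuck-at-0: output 1 ✓
  N3 stuck-at-1: output 0 ✗
  N4 stuck-at-0: output 0 ✗
  N4 stuck-at-1: output 1 ✓
  N5 stuck-at-0: output 0 ✗
  N5 stuck-at-1: output 1 ✓
Consistent faults: {N1 stuck-at-0, N2 stuck-at-0, N3 stuck-at-0, N4 stuck-at-1, N5 stuck-at-1} — 5 in all.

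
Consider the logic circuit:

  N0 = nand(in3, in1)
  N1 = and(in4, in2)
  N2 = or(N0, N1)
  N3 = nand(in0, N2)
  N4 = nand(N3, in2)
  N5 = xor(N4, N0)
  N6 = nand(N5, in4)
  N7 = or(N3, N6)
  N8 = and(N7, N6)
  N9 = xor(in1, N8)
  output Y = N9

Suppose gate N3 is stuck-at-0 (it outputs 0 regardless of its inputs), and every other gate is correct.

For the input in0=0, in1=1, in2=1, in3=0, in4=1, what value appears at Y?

0

Propagate with N3 forced: N0=1, N1=1, N2=1, N3=0 [stuck-at-0], N4=1, N5=0, N6=1, N7=1, N8=1, N9=0.
So Y = 0. (Without the fault it would be 1.)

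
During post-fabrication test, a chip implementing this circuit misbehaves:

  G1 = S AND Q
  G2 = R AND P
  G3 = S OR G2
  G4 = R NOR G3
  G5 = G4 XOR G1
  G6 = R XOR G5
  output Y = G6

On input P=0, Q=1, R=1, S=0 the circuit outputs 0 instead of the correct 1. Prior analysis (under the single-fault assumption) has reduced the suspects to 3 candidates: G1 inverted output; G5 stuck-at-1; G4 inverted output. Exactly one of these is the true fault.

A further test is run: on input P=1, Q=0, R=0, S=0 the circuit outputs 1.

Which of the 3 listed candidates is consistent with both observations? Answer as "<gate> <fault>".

G5 stuck-at-1

Evaluate each candidate on input P=1, Q=0, R=0, S=0:
  G1 inverted output: G1=1 [inverted output], G2=0, G3=0, G4=1, G5=0, G6=0 → 0 — eliminated
  G5 stuck-at-1: G1=0, G2=0, G3=0, G4=1, G5=1 [stuck-at-1], G6=1 → 1 — matches
  G4 inverted output: G1=0, G2=0, G3=0, G4=0 [inverted output], G5=0, G6=0 → 0 — eliminated
Only G5 stuck-at-1 reproduces the observed 1.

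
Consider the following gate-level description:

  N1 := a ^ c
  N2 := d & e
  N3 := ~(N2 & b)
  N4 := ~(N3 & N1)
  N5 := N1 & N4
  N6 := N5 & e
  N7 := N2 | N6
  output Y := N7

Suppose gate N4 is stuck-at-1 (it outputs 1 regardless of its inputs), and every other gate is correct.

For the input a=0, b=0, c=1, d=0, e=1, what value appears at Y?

Propagate with N4 forced: N1=1, N2=0, N3=1, N4=1 [stuck-at-1], N5=1, N6=1, N7=1.
So Y = 1. (Without the fault it would be 0.)

1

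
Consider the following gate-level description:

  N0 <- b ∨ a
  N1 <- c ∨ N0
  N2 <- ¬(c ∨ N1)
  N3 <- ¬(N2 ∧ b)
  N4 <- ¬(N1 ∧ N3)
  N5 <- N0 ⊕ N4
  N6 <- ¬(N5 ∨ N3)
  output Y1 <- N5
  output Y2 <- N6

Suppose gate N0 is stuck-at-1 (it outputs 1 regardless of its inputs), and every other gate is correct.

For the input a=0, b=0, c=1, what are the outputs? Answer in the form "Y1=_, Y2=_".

Propagate with N0 forced: N0=1 [stuck-at-1], N1=1, N2=0, N3=1, N4=0, N5=1, N6=0.
So the outputs are Y1=1, Y2=0. (Without the fault they would be Y1=0, Y2=0.)

Y1=1, Y2=0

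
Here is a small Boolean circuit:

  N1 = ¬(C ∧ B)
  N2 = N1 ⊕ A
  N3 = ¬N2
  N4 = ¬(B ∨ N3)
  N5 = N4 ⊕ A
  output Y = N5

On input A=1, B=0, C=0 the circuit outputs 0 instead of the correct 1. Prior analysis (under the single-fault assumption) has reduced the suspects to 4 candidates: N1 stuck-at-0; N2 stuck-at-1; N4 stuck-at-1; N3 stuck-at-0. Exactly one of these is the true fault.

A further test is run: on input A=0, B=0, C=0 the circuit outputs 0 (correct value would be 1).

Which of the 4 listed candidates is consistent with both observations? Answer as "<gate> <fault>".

Evaluate each candidate on input A=0, B=0, C=0:
  N1 stuck-at-0: N1=0 [stuck-at-0], N2=0, N3=1, N4=0, N5=0 → 0 — matches
  N2 stuck-at-1: N1=1, N2=1 [stuck-at-1], N3=0, N4=1, N5=1 → 1 — eliminated
  N4 stuck-at-1: N1=1, N2=1, N3=0, N4=1 [stuck-at-1], N5=1 → 1 — eliminated
  N3 stuck-at-0: N1=1, N2=1, N3=0 [stuck-at-0], N4=1, N5=1 → 1 — eliminated
Only N1 stuck-at-0 reproduces the observed 0.

N1 stuck-at-0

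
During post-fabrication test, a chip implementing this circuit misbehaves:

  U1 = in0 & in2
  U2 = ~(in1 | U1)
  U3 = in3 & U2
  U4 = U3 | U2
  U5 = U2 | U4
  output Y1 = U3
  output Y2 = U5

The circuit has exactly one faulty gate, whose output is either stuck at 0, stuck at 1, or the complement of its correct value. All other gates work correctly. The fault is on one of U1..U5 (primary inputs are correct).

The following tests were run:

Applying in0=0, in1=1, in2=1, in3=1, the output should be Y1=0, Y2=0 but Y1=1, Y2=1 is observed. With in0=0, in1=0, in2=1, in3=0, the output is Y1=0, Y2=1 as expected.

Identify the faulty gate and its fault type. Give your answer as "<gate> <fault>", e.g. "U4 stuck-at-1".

U2 stuck-at-1

Fault-free values for test 1 (in0=0, in1=1, in2=1, in3=1): U1=0, U2=0, U3=0, U4=0, U5=0, giving Y1=0, Y2=0. Observed Y1=1, Y2=1.
Test 1: faults giving observed Y1=1, Y2=1 are {U2 stuck-at-1, U2 inverted output, U3 stuck-at-1, U3 inverted output}.
Test 2 (in0=0, in1=0, in2=1, in3=0): fault-free U1=0, U2=1, U3=0, U4=1, U5=1 → Y1=0, Y2=1; observed Y1=0, Y2=1. Eliminates U2 inverted output, U3 stuck-at-1, U3 inverted output.
Only U2 stuck-at-1 is consistent with every test.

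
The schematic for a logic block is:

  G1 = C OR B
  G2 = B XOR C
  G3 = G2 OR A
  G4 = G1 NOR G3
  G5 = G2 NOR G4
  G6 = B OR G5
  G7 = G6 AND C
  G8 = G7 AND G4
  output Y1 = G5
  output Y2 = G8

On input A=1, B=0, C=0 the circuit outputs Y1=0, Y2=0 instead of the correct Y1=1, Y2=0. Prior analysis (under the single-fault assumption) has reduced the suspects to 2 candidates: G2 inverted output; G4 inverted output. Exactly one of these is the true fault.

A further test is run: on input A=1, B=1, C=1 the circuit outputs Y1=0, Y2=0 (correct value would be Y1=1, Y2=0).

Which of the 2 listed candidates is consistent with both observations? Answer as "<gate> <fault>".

Evaluate each candidate on input A=1, B=1, C=1:
  G2 inverted output: G1=1, G2=1 [inverted output], G3=1, G4=0, G5=0, G6=1, G7=1, G8=0 → Y1=0, Y2=0 — matches
  G4 inverted output: G1=1, G2=0, G3=1, G4=1 [inverted output], G5=0, G6=1, G7=1, G8=1 → Y1=0, Y2=1 — eliminated
Only G2 inverted output reproduces the observed Y1=0, Y2=0.

G2 inverted output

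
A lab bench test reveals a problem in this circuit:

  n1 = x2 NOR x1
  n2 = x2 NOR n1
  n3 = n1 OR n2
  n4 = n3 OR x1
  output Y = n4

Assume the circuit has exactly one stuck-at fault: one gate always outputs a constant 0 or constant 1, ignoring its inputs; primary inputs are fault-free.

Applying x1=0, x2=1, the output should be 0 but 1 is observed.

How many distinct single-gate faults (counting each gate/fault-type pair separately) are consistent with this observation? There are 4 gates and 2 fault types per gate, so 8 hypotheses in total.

4

Fault-free: n1=0, n2=0, n3=0, n4=0 → 0. Observed 1.
  n1 stuck-at-0: output 0 ✗
  n1 stuck-at-1: output 1 ✓
  n2 stuck-at-0: output 0 ✗
  n2 stuck-at-1: output 1 ✓
  n3 stuck-at-0: output 0 ✗
  n3 stuck-at-1: output 1 ✓
  n4 stuck-at-0: output 0 ✗
  n4 stuck-at-1: output 1 ✓
Consistent faults: {n1 stuck-at-1, n2 stuck-at-1, n3 stuck-at-1, n4 stuck-at-1} — 4 in all.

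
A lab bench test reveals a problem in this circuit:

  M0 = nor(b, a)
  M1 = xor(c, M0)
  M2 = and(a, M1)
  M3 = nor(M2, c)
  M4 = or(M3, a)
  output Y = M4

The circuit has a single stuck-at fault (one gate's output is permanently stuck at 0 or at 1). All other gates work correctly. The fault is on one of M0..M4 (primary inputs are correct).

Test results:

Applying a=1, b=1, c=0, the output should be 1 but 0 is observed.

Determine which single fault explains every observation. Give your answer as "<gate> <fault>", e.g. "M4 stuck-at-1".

M4 stuck-at-0

Fault-free values for test 1 (a=1, b=1, c=0): M0=0, M1=0, M2=0, M3=1, M4=1, giving Y=1. Observed 0.
Test 1: faults giving observed 0 are {M4 stuck-at-0}.
Only M4 stuck-at-0 is consistent with every test.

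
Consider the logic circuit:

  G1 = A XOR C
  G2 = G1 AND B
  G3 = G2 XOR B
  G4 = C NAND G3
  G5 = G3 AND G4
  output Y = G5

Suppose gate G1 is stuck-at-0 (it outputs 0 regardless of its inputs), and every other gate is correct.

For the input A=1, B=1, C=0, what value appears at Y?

Propagate with G1 forced: G1=0 [stuck-at-0], G2=0, G3=1, G4=1, G5=1.
So Y = 1. (Without the fault it would be 0.)

1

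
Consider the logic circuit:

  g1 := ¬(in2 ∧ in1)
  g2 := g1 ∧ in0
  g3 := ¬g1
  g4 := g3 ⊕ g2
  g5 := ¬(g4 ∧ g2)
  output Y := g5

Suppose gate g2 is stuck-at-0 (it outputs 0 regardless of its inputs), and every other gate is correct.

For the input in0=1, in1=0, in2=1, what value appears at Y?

Propagate with g2 forced: g1=1, g2=0 [stuck-at-0], g3=0, g4=0, g5=1.
So Y = 1. (Without the fault it would be 0.)

1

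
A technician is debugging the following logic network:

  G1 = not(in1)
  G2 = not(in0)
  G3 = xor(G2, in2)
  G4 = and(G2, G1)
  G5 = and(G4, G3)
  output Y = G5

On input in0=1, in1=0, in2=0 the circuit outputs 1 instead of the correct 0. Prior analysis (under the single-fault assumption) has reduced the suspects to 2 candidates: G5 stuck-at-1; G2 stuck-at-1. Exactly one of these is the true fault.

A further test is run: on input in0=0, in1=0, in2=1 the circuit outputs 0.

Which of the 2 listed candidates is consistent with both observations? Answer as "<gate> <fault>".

G2 stuck-at-1

Evaluate each candidate on input in0=0, in1=0, in2=1:
  G5 stuck-at-1: G1=1, G2=1, G3=0, G4=1, G5=1 [stuck-at-1] → 1 — eliminated
  G2 stuck-at-1: G1=1, G2=1 [stuck-at-1], G3=0, G4=1, G5=0 → 0 — matches
Only G2 stuck-at-1 reproduces the observed 0.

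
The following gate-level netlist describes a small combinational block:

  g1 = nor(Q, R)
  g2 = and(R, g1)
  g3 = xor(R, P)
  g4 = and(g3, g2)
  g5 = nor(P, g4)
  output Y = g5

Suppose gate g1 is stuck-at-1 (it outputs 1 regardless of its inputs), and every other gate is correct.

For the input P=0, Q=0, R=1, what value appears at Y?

Propagate with g1 forced: g1=1 [stuck-at-1], g2=1, g3=1, g4=1, g5=0.
So Y = 0. (Without the fault it would be 1.)

0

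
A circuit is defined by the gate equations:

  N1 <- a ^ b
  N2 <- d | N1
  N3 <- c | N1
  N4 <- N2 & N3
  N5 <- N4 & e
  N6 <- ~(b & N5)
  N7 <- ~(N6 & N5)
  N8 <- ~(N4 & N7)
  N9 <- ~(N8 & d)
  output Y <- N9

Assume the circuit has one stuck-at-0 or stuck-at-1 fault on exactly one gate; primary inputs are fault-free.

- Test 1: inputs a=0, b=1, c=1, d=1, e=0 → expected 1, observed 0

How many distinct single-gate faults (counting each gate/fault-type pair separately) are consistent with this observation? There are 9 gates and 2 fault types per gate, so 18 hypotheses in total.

6

Fault-free: N1=1, N2=1, N3=1, N4=1, N5=0, N6=1, N7=1, N8=0, N9=1 → 1. Observed 0.
  N1: none of the 2 fault types match ✗
  N2: stuck-at-0 ✓; others ✗
  N3: stuck-at-0 ✓; others ✗
  N4: stuck-at-0 ✓; others ✗
  N5: none of the 2 fault types match ✗
  N6: none of the 2 fault types match ✗
  N7: stuck-at-0 ✓; others ✗
  N8: stuck-at-1 ✓; others ✗
  N9: stuck-at-0 ✓; others ✗
Consistent faults: {N2 stuck-at-0, N3 stuck-at-0, N4 stuck-at-0, N7 stuck-at-0, N8 stuck-at-1, N9 stuck-at-0} — 6 in all.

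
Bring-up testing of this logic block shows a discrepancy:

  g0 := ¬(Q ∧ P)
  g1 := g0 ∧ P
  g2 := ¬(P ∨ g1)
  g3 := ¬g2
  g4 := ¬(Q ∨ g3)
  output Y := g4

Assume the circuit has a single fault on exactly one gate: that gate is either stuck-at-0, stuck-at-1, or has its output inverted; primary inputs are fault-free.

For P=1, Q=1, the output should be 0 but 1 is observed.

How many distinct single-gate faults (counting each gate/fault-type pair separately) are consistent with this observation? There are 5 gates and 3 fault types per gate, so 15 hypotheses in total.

Fault-free: g0=0, g1=0, g2=0, g3=1, g4=0 → 0. Observed 1.
  g0: none of the 3 fault types match ✗
  g1: none of the 3 fault types match ✗
  g2: none of the 3 fault types match ✗
  g3: none of the 3 fault types match ✗
  g4: stuck-at-1, inverted output ✓; others ✗
Consistent faults: {g4 stuck-at-1, g4 inverted output} — 2 in all.

2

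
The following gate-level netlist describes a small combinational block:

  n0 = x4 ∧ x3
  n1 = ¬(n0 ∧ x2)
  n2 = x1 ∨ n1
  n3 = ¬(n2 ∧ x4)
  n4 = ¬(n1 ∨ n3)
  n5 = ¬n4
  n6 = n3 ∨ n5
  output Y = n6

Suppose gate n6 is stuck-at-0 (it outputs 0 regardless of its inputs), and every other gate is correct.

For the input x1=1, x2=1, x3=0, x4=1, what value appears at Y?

Propagate with n6 forced: n0=0, n1=1, n2=1, n3=0, n4=0, n5=1, n6=0 [stuck-at-0].
So Y = 0. (Without the fault it would be 1.)

0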